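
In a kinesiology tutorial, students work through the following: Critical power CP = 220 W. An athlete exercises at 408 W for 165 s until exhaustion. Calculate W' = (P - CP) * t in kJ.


P - CP = 408 - 220 = 188 W
W' = 188 * 165 = 31020 J
= 31020 / 1000 = 31.02 kJ

31.02 kJ


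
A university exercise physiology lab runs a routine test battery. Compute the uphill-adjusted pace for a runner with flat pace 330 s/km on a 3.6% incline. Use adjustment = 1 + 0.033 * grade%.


Adjustment factor = 1 + 0.033 * 3.6 = 1.1188
Grade-adjusted pace = 330 * 1.1188 = 369.2 s/km

369.2 s/km


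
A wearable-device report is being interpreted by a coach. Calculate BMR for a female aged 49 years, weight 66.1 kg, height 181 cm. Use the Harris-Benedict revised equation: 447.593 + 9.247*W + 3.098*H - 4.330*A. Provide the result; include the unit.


Substituting values:
W term = 9.247 * 66.1 = 611.2267
H term = 3.098 * 181 = 560.738
A term = 4.330 * 49 = 212.17
BMR = 1407.39 kcal/day

1407.39 kcal/day


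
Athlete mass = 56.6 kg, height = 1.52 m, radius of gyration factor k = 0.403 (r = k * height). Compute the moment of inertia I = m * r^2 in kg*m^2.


r = k * height = 0.403 * 1.52 = 0.61256 m
r^2 = 0.61256^2 = 0.37523
I = 56.6 * 0.37523 = 21.238 kg*m^2

21.238 kg*m^2


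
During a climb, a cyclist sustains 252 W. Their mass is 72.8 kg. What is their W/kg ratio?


Power-to-weight = 252 W / 72.8 kg
= 3.462 W/kg

3.462 W/kg


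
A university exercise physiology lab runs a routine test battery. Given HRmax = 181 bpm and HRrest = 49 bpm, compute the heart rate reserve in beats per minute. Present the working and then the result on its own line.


Heart rate reserve = maximum HR minus resting HR
HRR = 181 - 49 = 132 bpm

132 bpm


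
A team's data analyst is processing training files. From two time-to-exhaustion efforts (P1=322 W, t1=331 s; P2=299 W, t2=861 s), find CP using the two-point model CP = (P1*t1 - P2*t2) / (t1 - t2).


Work in trial 1 = 106582 J
Work in trial 2 = 257439 J
Delta work = -150857 J
Delta time = -530 s
CP = -150857 / -530 = 284.64 W

284.64 W


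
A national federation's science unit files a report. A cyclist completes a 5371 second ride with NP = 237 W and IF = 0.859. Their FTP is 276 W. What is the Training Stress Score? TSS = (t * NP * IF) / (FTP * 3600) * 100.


t * NP * IF = 5371 * 237 * 0.859 = 1093444.293
FTP * 3600 = 993600
TSS = (1093444.293 / 993600) * 100 = 110.05

110.05 TSS


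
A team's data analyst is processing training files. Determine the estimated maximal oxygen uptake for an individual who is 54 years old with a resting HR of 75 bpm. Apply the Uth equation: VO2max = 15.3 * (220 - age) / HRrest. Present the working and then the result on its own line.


HRmax = 220 - 54 = 166
VO2max = 15.3 * (166 / 75)
= 15.3 * 2.2133
= 33.86 mL/kg/min

33.86 mL/kg/min


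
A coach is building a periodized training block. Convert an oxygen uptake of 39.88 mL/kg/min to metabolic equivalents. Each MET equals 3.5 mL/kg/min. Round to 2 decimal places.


One MET = 3.5 mL/kg/min
Number of METs = 39.88 / 3.5
= 11.39 METs

11.39 METs


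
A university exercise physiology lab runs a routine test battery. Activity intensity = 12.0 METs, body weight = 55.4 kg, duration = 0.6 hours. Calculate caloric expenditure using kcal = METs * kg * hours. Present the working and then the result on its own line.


kcal = 12.0 * 55.4 * 0.6
= 664.8 * 0.6
= 398.88 kcal

398.88 kcal


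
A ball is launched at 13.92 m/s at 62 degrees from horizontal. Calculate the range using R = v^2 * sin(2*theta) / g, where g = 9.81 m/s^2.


sin(2 * 62) = sin(124) = 0.829038
v^2 = 13.92^2 = 193.7664
R = 193.7664 * 0.829038 / 9.81
= 16.375 m

16.375 m


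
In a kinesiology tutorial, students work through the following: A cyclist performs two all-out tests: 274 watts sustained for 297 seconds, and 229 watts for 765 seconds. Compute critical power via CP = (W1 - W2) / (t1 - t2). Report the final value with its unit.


W1 = P1 * t1 = 274 * 297 = 81378 J
W2 = P2 * t2 = 229 * 765 = 175185 J
CP = (81378 - 175185) / (297 - 765)
= 200.44 W

200.44 W


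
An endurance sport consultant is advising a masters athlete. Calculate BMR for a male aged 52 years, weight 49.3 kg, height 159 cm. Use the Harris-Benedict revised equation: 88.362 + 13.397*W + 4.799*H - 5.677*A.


Substituting values:
W term = 13.397 * 49.3 = 660.4721
H term = 4.799 * 159 = 763.041
A term = 5.677 * 52 = 295.204
BMR = 1216.67 kcal/day

1216.67 kcal/day


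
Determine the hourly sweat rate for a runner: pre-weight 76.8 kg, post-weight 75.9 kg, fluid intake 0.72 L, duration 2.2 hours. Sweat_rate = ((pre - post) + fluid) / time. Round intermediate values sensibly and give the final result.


Mass lost = 76.8 - 75.9 = 0.9 kg
Add fluid consumed: 0.9 + 0.72 = 1.62 L total sweat
Sweat rate = 1.62 / 2.2 = 0.736 L/h

0.736 L/h


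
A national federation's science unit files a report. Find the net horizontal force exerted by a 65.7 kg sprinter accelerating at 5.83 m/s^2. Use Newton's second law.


Newton's second law: F = m * a
F = 65.7 * 5.83 = 383.03 N

383.03 N


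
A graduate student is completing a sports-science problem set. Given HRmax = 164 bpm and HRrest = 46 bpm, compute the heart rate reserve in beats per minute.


Heart rate reserve = maximum HR minus resting HR
HRR = 164 - 46 = 118 bpm

118 bpm


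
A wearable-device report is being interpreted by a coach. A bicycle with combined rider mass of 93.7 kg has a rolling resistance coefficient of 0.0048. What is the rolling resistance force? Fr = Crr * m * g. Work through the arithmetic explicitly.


Fr = 0.0048 * 93.7 * 9.81
= 0.44976 * 9.81
= 4.412 N

4.412 N


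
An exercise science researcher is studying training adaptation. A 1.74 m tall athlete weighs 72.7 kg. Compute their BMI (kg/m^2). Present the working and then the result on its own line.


height^2 = 3.0276 m^2
BMI = 72.7 / 3.0276 = 24.01 kg/m^2

24.01 kg/m^2


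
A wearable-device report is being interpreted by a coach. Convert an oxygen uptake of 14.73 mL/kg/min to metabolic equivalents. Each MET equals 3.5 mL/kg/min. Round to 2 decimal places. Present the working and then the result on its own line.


One MET = 3.5 mL/kg/min
Number of METs = 14.73 / 3.5
= 4.21 METs

4.21 METs


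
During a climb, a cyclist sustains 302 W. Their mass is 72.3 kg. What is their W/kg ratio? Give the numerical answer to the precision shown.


Power-to-weight = 302 W / 72.3 kg
= 4.177 W/kg

4.177 W/kg


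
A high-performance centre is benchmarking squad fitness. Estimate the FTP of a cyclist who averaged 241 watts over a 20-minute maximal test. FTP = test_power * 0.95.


FTP = 241 * 0.95 = 228.95 W

228.95 W


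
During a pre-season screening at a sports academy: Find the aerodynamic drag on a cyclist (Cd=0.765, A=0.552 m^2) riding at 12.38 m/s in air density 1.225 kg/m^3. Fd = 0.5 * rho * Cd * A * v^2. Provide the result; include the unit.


Fd = 0.5 * 1.225 * 0.765 * 0.552 * 12.38^2
= 0.5 * 1.225 * 0.765 * 0.552 * 153.2644
= 39.641 N

39.641 N


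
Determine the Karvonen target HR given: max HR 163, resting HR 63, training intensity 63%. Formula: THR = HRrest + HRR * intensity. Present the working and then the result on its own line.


HRR = HRmax - HRrest = 163 - 63 = 100
THR = 63 + 100 * 0.63
= 126.0 bpm

126.0 bpm


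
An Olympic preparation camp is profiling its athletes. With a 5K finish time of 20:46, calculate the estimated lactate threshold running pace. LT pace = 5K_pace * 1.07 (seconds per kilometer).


Race duration = 1246 s for 5 km
Average pace = 1246 / 5 = 249.2 s/km
LT pace = 249.2 * 1.07
= 266.64 s/km

266.64 s/km


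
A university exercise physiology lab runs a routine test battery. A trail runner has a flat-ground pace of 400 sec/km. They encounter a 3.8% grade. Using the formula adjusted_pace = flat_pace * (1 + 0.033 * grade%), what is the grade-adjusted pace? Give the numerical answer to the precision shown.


Grade factor = 1 + 0.033 * 3.8 = 1.1254
Adjusted = 400 * 1.1254 = 450.16 sec/km

450.16 s/km


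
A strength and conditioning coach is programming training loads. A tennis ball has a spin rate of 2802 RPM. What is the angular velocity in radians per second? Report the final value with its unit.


Convert RPM to rad/s: multiply by 2*pi and divide by 60
omega = 2802 * 2 * pi / 60
= 293.425 rad/s

293.425 rad/s


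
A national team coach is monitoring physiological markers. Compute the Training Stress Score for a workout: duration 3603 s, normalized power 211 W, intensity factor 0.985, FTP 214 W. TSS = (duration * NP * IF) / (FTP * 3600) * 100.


Product = 3603 * 211 * 0.985 = 748829.505
Base = 214 * 3600 = 770400
TSS = 748829.505 / 770400 * 100 = 97.2

97.2 TSS


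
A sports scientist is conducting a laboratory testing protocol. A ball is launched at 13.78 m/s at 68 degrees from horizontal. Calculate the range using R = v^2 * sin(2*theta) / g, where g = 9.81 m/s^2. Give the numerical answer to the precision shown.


sin(2 * 68) = sin(136) = 0.694658
v^2 = 13.78^2 = 189.8884
R = 189.8884 * 0.694658 / 9.81
= 13.446 m

13.446 m


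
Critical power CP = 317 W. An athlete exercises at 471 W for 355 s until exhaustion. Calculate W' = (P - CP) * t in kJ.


P - CP = 471 - 317 = 154 W
W' = 154 * 355 = 54670 J
= 54670 / 1000 = 54.67 kJ

54.67 kJ


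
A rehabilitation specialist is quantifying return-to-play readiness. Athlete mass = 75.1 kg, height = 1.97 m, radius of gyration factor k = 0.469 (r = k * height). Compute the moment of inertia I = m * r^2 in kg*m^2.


r = k * height = 0.469 * 1.97 = 0.92393 m
r^2 = 0.92393^2 = 0.853647
I = 75.1 * 0.853647 = 64.109 kg*m^2

64.109 kg*m^2


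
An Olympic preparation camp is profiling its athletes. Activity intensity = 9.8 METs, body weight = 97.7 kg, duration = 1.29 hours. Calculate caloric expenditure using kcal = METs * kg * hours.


kcal = 9.8 * 97.7 * 1.29
= 957.46 * 1.29
= 1235.12 kcal

1235.12 kcal


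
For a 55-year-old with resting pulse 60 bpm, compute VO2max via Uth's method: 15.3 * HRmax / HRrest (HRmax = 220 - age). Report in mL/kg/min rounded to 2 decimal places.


Step 1: HRmax = 220 - 55 = 165 bpm
Step 2: Ratio = 165 / 60 = 2.75
Step 3: VO2max = 15.3 * 2.75 = 42.08 mL/kg/min

42.08 mL/kg/min


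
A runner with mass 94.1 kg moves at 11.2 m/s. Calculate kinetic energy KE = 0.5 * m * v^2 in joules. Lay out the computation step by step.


v^2 = 11.2^2 = 125.44
KE = 0.5 * 94.1 * 125.44
= 5901.95 J

5901.95 J


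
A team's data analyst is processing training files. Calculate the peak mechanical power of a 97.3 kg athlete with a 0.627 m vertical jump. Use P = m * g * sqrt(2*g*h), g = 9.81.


First, sqrt(2gh) = sqrt(2 * 9.81 * 0.627)
= sqrt(12.30174) = 3.507384 m/s
Power = 97.3 * 9.81 * 3.507384 = 3347.84 W

3347.84 W


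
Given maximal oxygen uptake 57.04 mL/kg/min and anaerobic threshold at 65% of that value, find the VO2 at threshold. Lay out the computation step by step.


Percentage as decimal = 0.65
VO2 at AT = 57.04 * 0.65 = 37.08 mL/kg/min

37.08 mL/kg/min


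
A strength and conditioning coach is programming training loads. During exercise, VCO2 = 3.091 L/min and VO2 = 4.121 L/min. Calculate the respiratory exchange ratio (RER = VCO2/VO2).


RER = VCO2 / VO2
= 3.091 / 4.121
= 0.7501

0.7501


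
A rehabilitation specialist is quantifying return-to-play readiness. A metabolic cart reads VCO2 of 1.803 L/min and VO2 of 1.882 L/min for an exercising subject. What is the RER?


RER = VCO2 / VO2 = 1.803 / 1.882 = 0.958

0.958


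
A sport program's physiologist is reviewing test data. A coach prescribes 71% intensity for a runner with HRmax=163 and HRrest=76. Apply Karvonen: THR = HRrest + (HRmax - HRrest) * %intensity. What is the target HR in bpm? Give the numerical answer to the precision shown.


Heart rate reserve = 163 - 76 = 87
Intensity fraction = 71 / 100 = 0.71
THR = 76 + 87 * 0.71 = 137.77 bpm

137.77 bpm


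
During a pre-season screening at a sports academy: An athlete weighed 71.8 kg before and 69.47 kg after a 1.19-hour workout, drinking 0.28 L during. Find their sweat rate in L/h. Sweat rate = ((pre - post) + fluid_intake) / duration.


Body mass change = 2.33 kg
Total sweat loss = 2.33 + 0.28 = 2.61 L
Rate = 2.61 / 1.19 = 2.193 L/h

2.193 L/h


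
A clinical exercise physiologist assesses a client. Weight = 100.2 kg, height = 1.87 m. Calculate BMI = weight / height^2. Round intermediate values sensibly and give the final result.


height^2 = 1.87^2 = 3.4969
BMI = 100.2 / 3.4969 = 28.65 kg/m^2

28.65 kg/m^2


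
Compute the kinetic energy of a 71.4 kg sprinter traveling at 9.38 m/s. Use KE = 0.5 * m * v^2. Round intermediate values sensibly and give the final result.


Velocity squared = 87.9844
KE = 0.5 * 71.4 * 87.9844 = 3141.04 J

3141.04 J


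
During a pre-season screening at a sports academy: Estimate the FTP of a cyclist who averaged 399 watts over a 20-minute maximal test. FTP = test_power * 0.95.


FTP = 399 * 0.95 = 379.05 W

379.05 W


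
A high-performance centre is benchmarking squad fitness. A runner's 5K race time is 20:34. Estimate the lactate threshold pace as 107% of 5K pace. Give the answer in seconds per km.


Total race time = 20*60 + 34 = 1234 seconds
5K pace = 1234 / 5 = 246.8 sec/km
LT pace = 246.8 * 1.07 = 264.08 sec/km

264.08 s/km


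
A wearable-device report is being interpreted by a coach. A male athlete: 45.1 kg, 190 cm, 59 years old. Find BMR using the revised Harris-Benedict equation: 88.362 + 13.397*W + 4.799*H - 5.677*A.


Intercept = 88.362
Weight contribution = 13.397 * 45.1 = 604.2047
Height contribution = 4.799 * 190 = 911.81
Age contribution = 5.677 * 59 = 334.943
BMR = 88.362 + 604.2047 + 911.81 - 334.943
= 1269.43 kcal/day

1269.43 kcal/day


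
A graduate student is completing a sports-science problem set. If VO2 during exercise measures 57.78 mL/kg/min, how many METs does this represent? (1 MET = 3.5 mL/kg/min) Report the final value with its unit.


METs = VO2 / 3.5 = 57.78 / 3.5 = 16.51

16.51 METs


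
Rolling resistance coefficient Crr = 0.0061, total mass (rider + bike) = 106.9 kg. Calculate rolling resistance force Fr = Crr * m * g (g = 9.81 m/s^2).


Fr = Crr * m * g
= 0.0061 * 106.9 * 9.81
= 6.397 N

6.397 N


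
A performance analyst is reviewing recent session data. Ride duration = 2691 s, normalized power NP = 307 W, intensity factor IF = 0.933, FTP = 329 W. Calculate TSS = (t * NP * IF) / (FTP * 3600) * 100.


Numerator = 2691 * 307 * 0.933 = 770785.821
Denominator = 329 * 3600 = 1184400
TSS = 770785.821 / 1184400 * 100
= 65.08

65.08 TSS


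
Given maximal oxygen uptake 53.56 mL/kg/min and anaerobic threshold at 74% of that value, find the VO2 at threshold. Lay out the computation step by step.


Percentage as decimal = 0.74
VO2 at AT = 53.56 * 0.74 = 39.63 mL/kg/min

39.63 mL/kg/min


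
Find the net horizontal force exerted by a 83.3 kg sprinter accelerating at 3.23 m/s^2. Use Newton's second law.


Newton's second law: F = m * a
F = 83.3 * 3.23 = 269.06 N

269.06 N


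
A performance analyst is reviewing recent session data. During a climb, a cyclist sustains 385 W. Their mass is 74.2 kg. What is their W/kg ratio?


Power-to-weight = 385 W / 74.2 kg
= 5.189 W/kg

5.189 W/kg


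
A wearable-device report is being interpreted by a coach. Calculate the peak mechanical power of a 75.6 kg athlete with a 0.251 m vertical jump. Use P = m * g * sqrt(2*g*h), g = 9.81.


First, sqrt(2gh) = sqrt(2 * 9.81 * 0.251)
= sqrt(4.92462) = 2.219148 m/s
Power = 75.6 * 9.81 * 2.219148 = 1645.8 W

1645.8 W


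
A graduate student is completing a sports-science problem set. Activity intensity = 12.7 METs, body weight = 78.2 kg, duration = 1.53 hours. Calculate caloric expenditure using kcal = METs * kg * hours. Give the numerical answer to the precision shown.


kcal = 12.7 * 78.2 * 1.53
= 993.14 * 1.53
= 1519.5 kcal

1519.5 kcal


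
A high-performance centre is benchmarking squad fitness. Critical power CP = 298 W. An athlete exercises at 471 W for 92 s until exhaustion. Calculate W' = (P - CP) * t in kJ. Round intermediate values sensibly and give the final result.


P - CP = 471 - 298 = 173 W
W' = 173 * 92 = 15916 J
= 15916 / 1000 = 15.916 kJ

15.916 kJ


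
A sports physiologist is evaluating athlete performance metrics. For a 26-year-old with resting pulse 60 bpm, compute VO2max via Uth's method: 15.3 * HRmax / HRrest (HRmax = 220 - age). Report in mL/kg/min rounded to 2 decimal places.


Step 1: HRmax = 220 - 26 = 194 bpm
Step 2: Ratio = 194 / 60 = 3.2333
Step 3: VO2max = 15.3 * 3.2333 = 49.47 mL/kg/min

49.47 mL/kg/min


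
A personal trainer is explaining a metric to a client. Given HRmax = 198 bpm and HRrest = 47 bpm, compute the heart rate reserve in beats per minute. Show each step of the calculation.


Heart rate reserve = maximum HR minus resting HR
HRR = 198 - 47 = 151 bpm

151 bpm


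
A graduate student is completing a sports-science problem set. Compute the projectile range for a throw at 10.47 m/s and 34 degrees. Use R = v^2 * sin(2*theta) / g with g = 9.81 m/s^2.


Two times the angle = 68 degrees
sin(68) = 0.927184
R = 109.6209 * 0.927184 / 9.81 = 10.361 m

10.361 m


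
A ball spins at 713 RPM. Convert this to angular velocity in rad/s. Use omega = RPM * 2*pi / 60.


omega = 713 * 2 * pi / 60
= 713 * 6.28318531 / 60
= 4479.911 / 60
= 74.665 rad/s

74.665 rad/s


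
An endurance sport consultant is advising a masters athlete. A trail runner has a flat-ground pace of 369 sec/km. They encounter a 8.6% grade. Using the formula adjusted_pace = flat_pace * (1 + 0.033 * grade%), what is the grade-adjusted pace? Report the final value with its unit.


Grade factor = 1 + 0.033 * 8.6 = 1.2838
Adjusted = 369 * 1.2838 = 473.72 sec/km

473.72 s/km


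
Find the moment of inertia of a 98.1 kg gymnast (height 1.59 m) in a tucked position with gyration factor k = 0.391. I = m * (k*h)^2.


Radius of gyration = 0.391 * 1.59 = 0.62169 m
I = 98.1 * 0.62169^2
= 98.1 * 0.386498
= 37.915 kg*m^2

37.915 kg*m^2


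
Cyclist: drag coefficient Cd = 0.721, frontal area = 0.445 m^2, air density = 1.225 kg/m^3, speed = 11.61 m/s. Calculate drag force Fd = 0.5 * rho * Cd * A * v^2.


v^2 = 11.61^2 = 134.7921
Fd = 0.5 * 1.225 * 0.721 * 0.445 * 134.7921
= 26.489 N

26.489 N


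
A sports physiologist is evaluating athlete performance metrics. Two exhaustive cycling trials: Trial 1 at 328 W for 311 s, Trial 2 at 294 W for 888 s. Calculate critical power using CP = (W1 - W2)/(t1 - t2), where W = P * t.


W1 = 328 * 311 = 102008 J
W2 = 294 * 888 = 261072 J
CP = (102008 - 261072) / (311 - 888)
= -159064 / -577
= 275.67 W

275.67 W


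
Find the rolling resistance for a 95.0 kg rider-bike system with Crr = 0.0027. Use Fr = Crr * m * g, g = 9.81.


m * g = 95.0 * 9.81 = 931.95 N
Fr = 0.0027 * 931.95 = 2.516 N

2.516 N


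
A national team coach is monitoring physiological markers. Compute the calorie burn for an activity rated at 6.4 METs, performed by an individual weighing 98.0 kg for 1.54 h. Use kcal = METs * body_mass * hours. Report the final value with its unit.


Product of METs and mass = 6.4 * 98.0 = 627.2
Total kcal = 627.2 * 1.54 = 965.89 kcal

965.89 kcal


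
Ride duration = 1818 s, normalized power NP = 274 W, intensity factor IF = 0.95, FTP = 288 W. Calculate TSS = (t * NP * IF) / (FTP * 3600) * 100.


Numerator = 1818 * 274 * 0.95 = 473225.4
Denominator = 288 * 3600 = 1036800
TSS = 473225.4 / 1036800 * 100
= 45.64

45.64 TSS


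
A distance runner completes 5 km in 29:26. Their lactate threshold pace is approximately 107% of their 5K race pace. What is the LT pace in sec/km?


Convert to seconds: 29 min 26 s = 1766 s
Pace per km = 1766 / 5 = 353.2 s/km
LT pace = 353.2 * 1.07 = 377.92 s/km

377.92 s/km


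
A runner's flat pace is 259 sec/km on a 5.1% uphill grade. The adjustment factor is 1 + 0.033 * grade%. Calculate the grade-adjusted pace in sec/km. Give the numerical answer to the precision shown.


Factor = 1 + 0.033 * 5.1 = 1.1683
Adjusted pace = 259 * 1.1683
= 302.59 sec/km

302.59 s/km


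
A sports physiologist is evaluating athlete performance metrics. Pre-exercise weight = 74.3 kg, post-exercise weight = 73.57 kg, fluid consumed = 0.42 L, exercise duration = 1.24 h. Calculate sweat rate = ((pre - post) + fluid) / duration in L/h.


Weight loss = 74.3 - 73.57 = 0.73 kg (approx L)
Total sweat = 0.73 + 0.42 = 1.15 L
Sweat rate = 1.15 / 1.24 = 0.927 L/h

0.927 L/h


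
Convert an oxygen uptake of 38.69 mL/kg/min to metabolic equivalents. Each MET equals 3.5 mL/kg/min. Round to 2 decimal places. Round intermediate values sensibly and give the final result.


One MET = 3.5 mL/kg/min
Number of METs = 38.69 / 3.5
= 11.05 METs

11.05 METs


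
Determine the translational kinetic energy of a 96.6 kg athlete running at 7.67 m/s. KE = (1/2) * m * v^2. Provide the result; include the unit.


KE = 0.5 * m * v^2
= 0.5 * 96.6 * 7.67^2
= 0.5 * 96.6 * 58.8289
= 2841.44 J

2841.44 J


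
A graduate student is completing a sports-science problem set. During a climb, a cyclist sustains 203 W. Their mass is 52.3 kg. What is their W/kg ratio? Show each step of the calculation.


Power-to-weight = 203 W / 52.3 kg
= 3.881 W/kg

3.881 W/kg


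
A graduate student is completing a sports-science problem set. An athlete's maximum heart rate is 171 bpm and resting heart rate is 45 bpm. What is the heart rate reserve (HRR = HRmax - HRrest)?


HRR = HRmax - HRrest
= 171 - 45
= 126 bpm

126 bpm


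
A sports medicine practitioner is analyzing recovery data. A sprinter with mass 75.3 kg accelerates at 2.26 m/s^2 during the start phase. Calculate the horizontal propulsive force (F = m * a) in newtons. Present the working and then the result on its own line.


F = m * a
= 75.3 * 2.26
= 170.18 N

170.18 N


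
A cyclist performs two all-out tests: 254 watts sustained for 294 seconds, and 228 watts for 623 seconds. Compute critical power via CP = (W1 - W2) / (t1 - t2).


W1 = P1 * t1 = 254 * 294 = 74676 J
W2 = P2 * t2 = 228 * 623 = 142044 J
CP = (74676 - 142044) / (294 - 623)
= 204.77 W

204.77 W


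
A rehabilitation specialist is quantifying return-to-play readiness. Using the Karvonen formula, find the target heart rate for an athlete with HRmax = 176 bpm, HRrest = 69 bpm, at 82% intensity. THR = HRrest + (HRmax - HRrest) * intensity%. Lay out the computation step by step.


HRR = 176 - 69 = 107
THR = 69 + 107 * 0.82
= 69 + 87.74
= 156.74 bpm

156.74 bpm


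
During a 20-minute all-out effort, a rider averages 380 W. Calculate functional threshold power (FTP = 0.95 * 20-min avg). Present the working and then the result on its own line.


FTP = 0.95 * 380
= 361.0 W

361.0 W


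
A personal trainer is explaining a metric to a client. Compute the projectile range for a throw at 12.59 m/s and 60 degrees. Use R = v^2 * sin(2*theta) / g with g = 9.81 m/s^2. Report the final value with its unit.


Two times the angle = 120 degrees
sin(120) = 0.866025
R = 158.5081 * 0.866025 / 9.81 = 13.993 m

13.993 m


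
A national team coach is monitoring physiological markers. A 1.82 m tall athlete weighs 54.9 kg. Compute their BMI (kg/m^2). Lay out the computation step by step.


height^2 = 3.3124 m^2
BMI = 54.9 / 3.3124 = 16.57 kg/m^2

16.57 kg/m^2


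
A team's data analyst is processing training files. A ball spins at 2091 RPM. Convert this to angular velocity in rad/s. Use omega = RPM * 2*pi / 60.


omega = 2091 * 2 * pi / 60
= 2091 * 6.28318531 / 60
= 13138.14 / 60
= 218.969 rad/s

218.969 rad/s


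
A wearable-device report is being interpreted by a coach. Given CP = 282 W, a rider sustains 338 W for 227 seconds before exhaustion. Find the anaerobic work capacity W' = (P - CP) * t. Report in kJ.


Excess power = 338 - 282 = 56 W
Work above CP = 56 * 227 = 12712 J
W' = 12.712 kJ

12.712 kJ


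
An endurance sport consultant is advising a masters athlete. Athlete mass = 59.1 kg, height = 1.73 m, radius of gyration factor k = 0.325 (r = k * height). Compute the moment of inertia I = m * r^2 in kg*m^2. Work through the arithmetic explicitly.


r = k * height = 0.325 * 1.73 = 0.56225 m
r^2 = 0.56225^2 = 0.316125
I = 59.1 * 0.316125 = 18.683 kg*m^2

18.683 kg*m^2


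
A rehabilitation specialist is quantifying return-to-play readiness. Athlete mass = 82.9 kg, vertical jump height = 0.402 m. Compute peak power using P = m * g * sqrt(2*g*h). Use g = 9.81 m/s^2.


sqrt(2 * 9.81 * 0.402) = sqrt(7.88724) = 2.808423 m/s
P = 82.9 * 9.81 * 2.808423
= 2283.95 W

2283.95 W


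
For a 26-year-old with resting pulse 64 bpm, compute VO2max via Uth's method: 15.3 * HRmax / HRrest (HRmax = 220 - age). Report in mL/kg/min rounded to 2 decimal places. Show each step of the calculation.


Step 1: HRmax = 220 - 26 = 194 bpm
Step 2: Ratio = 194 / 64 = 3.0313
Step 3: VO2max = 15.3 * 3.0313 = 46.38 mL/kg/min

46.38 mL/kg/min


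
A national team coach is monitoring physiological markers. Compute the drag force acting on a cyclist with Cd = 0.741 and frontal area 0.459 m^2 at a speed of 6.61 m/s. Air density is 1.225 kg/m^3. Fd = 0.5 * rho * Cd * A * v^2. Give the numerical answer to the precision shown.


Step 1: v^2 = 43.6921
Step 2: Fd = 0.5 * 1.225 * 0.741 * 0.459 * 43.6921
= 9.102 N

9.102 N


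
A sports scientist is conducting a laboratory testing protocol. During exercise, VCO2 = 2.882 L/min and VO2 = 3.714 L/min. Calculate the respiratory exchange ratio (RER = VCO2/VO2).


RER = VCO2 / VO2
= 2.882 / 3.714
= 0.776

0.776


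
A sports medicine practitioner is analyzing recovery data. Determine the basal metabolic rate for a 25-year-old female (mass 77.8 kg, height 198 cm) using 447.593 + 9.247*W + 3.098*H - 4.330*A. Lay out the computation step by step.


BMR = 447.593 + 9.247*77.8 + 3.098*198 - 4.330*25
= 1672.16 kcal/day

1672.16 kcal/day


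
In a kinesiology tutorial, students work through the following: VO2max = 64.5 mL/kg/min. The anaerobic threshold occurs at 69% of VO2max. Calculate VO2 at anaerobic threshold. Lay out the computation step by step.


AT fraction = 69 / 100 = 0.69
AT VO2 = 64.5 * 0.69
= 44.51 mL/kg/min

44.51 mL/kg/min


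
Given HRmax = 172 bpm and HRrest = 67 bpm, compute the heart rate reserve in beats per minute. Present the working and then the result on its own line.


Heart rate reserve = maximum HR minus resting HR
HRR = 172 - 67 = 105 bpm

105 bpm


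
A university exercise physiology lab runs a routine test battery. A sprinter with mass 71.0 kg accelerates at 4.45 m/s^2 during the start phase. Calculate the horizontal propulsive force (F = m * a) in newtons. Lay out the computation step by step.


F = m * a
= 71.0 * 4.45
= 315.95 N

315.95 N


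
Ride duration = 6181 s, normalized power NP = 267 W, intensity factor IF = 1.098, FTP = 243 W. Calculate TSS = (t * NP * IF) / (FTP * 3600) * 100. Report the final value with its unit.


Numerator = 6181 * 267 * 1.098 = 1812059.046
Denominator = 243 * 3600 = 874800
TSS = 1812059.046 / 874800 * 100
= 207.14

207.14 TSS


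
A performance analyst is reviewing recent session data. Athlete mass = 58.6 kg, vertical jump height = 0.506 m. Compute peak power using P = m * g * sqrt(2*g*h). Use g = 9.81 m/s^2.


sqrt(2 * 9.81 * 0.506) = sqrt(9.92772) = 3.150828 m/s
P = 58.6 * 9.81 * 3.150828
= 1811.3 W

1811.3 W


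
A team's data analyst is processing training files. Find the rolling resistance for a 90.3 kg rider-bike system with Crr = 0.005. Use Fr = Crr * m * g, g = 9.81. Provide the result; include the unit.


m * g = 90.3 * 9.81 = 885.843 N
Fr = 0.005 * 885.843 = 4.429 N

4.429 N


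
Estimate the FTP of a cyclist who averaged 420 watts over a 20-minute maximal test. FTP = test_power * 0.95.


FTP = 420 * 0.95 = 399.0 W

399.0 W


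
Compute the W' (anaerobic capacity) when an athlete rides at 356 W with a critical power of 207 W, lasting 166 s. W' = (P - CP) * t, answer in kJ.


Above-CP power = 149 W
Duration = 166 s
W' = 149 * 166 = 24734 J
Convert: 24734 / 1000 = 24.734 kJ

24.734 kJ


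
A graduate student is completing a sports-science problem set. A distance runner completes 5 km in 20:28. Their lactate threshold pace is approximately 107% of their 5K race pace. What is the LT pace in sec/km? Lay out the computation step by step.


Convert to seconds: 20 min 28 s = 1228 s
Pace per km = 1228 / 5 = 245.6 s/km
LT pace = 245.6 * 1.07 = 262.79 s/km

262.79 s/km


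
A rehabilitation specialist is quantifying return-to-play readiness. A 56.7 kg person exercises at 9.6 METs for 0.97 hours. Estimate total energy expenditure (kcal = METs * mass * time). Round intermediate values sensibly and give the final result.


Energy = METs * mass(kg) * time(h)
= 9.6 * 56.7 * 0.97
= 527.99 kcal

527.99 kcal


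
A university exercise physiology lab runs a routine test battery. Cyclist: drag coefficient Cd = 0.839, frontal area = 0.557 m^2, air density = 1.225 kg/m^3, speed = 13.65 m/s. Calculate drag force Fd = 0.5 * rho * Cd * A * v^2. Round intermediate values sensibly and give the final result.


v^2 = 13.65^2 = 186.3225
Fd = 0.5 * 1.225 * 0.839 * 0.557 * 186.3225
= 53.332 N

53.332 N


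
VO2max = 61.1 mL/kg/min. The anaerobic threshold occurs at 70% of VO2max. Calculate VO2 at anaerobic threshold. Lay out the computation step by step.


AT fraction = 70 / 100 = 0.7
AT VO2 = 61.1 * 0.7
= 42.77 mL/kg/min

42.77 mL/kg/min


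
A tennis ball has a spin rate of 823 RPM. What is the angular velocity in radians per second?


Convert RPM to rad/s: multiply by 2*pi and divide by 60
omega = 823 * 2 * pi / 60
= 86.184 rad/s

86.184 rad/s


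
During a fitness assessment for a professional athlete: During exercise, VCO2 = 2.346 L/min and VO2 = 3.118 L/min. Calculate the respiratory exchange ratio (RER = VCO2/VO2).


RER = VCO2 / VO2
= 2.346 / 3.118
= 0.7524

0.7524


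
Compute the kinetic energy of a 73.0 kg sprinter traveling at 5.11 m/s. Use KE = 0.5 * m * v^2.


Velocity squared = 26.1121
KE = 0.5 * 73.0 * 26.1121 = 953.09 J

953.09 J


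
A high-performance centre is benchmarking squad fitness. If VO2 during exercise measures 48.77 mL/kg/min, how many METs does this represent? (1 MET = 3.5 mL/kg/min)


METs = VO2 / 3.5 = 48.77 / 3.5 = 13.93

13.93 METs


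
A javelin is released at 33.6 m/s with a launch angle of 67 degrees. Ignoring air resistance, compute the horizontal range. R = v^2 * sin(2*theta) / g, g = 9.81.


Launch speed squared = 1128.96
sin(2 * 67 deg) = 0.71934
Range = 1128.96 * 0.71934 / 9.81
= 82.783 m

82.783 m


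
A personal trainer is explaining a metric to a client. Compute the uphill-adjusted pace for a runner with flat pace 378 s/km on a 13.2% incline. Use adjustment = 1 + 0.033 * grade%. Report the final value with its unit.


Adjustment factor = 1 + 0.033 * 13.2 = 1.4356
Grade-adjusted pace = 378 * 1.4356 = 542.66 s/km

542.66 s/km


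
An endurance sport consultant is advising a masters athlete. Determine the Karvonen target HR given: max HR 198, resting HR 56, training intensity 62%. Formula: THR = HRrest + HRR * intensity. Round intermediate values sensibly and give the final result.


HRR = HRmax - HRrest = 198 - 56 = 142
THR = 56 + 142 * 0.62
= 144.04 bpm

144.04 bpm


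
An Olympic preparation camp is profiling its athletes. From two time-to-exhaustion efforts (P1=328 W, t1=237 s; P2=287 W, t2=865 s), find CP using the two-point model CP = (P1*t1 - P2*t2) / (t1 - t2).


Work in trial 1 = 77736 J
Work in trial 2 = 248255 J
Delta work = -170519 J
Delta time = -628 s
CP = -170519 / -628 = 271.53 W

271.53 W


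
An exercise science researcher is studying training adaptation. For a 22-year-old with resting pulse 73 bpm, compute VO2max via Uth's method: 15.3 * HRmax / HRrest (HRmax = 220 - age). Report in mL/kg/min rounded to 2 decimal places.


Step 1: HRmax = 220 - 22 = 198 bpm
Step 2: Ratio = 198 / 73 = 2.7123
Step 3: VO2max = 15.3 * 2.7123 = 41.5 mL/kg/min

41.5 mL/kg/min


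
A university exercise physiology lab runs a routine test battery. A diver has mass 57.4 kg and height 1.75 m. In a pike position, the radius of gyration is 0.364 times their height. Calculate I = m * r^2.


r = 0.364 * 1.75 = 0.637 m
I = m * r^2 = 57.4 * 0.405769 = 23.291 kg*m^2

23.291 kg*m^2


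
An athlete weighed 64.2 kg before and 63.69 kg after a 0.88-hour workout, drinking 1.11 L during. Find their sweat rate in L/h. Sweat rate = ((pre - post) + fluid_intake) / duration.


Body mass change = 0.51 kg
Total sweat loss = 0.51 + 1.11 = 1.62 L
Rate = 1.62 / 0.88 = 1.841 L/h

1.841 L/h


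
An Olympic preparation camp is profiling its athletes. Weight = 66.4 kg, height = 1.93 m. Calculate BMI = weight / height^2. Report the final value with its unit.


height^2 = 1.93^2 = 3.7249
BMI = 66.4 / 3.7249 = 17.83 kg/m^2

17.83 kg/m^2


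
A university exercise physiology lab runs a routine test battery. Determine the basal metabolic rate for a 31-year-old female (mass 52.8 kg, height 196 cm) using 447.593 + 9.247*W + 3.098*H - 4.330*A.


BMR = 447.593 + 9.247*52.8 + 3.098*196 - 4.330*31
= 1408.81 kcal/day

1408.81 kcal/day


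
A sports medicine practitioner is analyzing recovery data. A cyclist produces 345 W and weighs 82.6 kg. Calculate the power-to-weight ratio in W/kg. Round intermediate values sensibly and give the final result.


P/W = power / mass
= 345 / 82.6
= 4.177 W/kg

4.177 W/kg


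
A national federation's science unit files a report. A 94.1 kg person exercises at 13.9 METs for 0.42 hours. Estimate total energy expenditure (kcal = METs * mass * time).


Energy = METs * mass(kg) * time(h)
= 13.9 * 94.1 * 0.42
= 549.36 kcal

549.36 kcal


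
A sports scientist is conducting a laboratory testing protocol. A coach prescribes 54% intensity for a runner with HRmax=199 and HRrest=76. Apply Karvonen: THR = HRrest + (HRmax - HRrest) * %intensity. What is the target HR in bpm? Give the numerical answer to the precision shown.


Heart rate reserve = 199 - 76 = 123
Intensity fraction = 54 / 100 = 0.54
THR = 76 + 123 * 0.54 = 142.42 bpm

142.42 bpm


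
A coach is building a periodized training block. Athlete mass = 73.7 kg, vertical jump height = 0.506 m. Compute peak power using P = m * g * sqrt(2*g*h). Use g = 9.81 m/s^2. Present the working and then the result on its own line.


sqrt(2 * 9.81 * 0.506) = sqrt(9.92772) = 3.150828 m/s
P = 73.7 * 9.81 * 3.150828
= 2278.04 W

2278.04 W


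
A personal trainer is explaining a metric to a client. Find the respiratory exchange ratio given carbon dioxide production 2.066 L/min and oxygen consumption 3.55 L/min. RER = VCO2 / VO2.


VCO2 = 2.066 L/min
VO2 = 3.55 L/min
RER = 2.066 / 3.55 = 0.582

0.582


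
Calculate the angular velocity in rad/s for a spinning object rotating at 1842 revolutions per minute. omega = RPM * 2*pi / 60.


omega = RPM * 2*pi / 60
= 1842 * 6.28318531 / 60
= 192.894 rad/s

192.894 rad/s


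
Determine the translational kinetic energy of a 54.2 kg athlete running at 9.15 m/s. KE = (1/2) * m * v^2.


KE = 0.5 * m * v^2
= 0.5 * 54.2 * 9.15^2
= 0.5 * 54.2 * 83.7225
= 2268.88 J

2268.88 J


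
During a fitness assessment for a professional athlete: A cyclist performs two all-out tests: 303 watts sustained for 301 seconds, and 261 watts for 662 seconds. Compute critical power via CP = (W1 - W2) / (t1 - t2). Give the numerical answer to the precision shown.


W1 = P1 * t1 = 303 * 301 = 91203 J
W2 = P2 * t2 = 261 * 662 = 172782 J
CP = (91203 - 172782) / (301 - 662)
= 225.98 W

225.98 W


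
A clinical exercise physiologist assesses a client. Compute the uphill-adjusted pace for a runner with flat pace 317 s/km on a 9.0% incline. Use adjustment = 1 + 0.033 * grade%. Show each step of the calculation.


Adjustment factor = 1 + 0.033 * 9.0 = 1.297
Grade-adjusted pace = 317 * 1.297 = 411.15 s/km

411.15 s/km


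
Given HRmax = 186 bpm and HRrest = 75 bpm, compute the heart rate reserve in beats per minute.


Heart rate reserve = maximum HR minus resting HR
HRR = 186 - 75 = 111 bpm

111 bpm


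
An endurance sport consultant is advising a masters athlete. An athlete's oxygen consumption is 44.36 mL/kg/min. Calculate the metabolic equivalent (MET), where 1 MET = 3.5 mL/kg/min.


MET = VO2 / 3.5
= 44.36 / 3.5
= 12.67 METs

12.67 METs


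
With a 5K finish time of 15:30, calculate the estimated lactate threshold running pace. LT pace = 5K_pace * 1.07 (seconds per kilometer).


Race duration = 930 s for 5 km
Average pace = 930 / 5 = 186.0 s/km
LT pace = 186.0 * 1.07
= 199.02 s/km

199.02 s/km


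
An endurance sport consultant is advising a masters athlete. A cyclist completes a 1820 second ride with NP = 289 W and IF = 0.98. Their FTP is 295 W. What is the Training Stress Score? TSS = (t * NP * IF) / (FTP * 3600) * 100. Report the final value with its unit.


t * NP * IF = 1820 * 289 * 0.98 = 515460.4
FTP * 3600 = 1062000
TSS = (515460.4 / 1062000) * 100 = 48.54

48.54 TSS


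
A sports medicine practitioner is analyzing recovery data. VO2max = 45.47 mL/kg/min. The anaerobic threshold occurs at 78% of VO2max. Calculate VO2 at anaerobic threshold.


AT fraction = 78 / 100 = 0.78
AT VO2 = 45.47 * 0.78
= 35.47 mL/kg/min

35.47 mL/kg/min


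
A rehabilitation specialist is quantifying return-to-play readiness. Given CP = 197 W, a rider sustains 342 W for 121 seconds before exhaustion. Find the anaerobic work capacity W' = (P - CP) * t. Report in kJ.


Excess power = 342 - 197 = 145 W
Work above CP = 145 * 121 = 17545 J
W' = 17.545 kJ

17.545 kJ


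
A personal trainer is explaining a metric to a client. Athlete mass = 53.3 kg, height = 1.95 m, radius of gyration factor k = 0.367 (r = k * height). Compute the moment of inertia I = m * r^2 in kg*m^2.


r = k * height = 0.367 * 1.95 = 0.71565 m
r^2 = 0.71565^2 = 0.512155
I = 53.3 * 0.512155 = 27.298 kg*m^2

27.298 kg*m^2


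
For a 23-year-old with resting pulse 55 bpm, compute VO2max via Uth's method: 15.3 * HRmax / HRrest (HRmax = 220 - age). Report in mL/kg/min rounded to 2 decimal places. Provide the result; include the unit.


Step 1: HRmax = 220 - 23 = 197 bpm
Step 2: Ratio = 197 / 55 = 3.5818
Step 3: VO2max = 15.3 * 3.5818 = 54.8 mL/kg/min

54.8 mL/kg/min


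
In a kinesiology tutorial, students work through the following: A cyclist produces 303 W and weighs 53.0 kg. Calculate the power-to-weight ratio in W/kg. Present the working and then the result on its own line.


P/W = power / mass
= 303 / 53.0
= 5.717 W/kg

5.717 W/kg


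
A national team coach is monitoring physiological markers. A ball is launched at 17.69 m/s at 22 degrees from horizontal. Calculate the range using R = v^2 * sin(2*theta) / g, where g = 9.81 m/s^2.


sin(2 * 22) = sin(44) = 0.694658
v^2 = 17.69^2 = 312.9361
R = 312.9361 * 0.694658 / 9.81
= 22.159 m

22.159 m


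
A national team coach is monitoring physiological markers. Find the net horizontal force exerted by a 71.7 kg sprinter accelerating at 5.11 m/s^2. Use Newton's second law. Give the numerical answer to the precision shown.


Newton's second law: F = m * a
F = 71.7 * 5.11 = 366.39 N

366.39 N


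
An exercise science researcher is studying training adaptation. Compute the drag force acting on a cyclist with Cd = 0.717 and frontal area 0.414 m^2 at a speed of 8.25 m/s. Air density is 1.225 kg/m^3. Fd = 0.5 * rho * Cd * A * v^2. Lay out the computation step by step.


Step 1: v^2 = 68.0625
Step 2: Fd = 0.5 * 1.225 * 0.717 * 0.414 * 68.0625
= 12.375 N

12.375 N


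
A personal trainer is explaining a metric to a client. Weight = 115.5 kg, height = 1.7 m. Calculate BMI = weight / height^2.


height^2 = 1.7^2 = 2.89
BMI = 115.5 / 2.89 = 39.97 kg/m^2

39.97 kg/m^2
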